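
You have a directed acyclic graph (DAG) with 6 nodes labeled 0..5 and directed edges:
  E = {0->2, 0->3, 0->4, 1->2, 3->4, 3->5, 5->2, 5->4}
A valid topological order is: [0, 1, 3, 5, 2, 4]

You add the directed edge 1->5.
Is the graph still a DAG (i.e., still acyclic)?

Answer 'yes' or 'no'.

Given toposort: [0, 1, 3, 5, 2, 4]
Position of 1: index 1; position of 5: index 3
New edge 1->5: forward
Forward edge: respects the existing order. Still a DAG, same toposort still valid.
Still a DAG? yes

Answer: yes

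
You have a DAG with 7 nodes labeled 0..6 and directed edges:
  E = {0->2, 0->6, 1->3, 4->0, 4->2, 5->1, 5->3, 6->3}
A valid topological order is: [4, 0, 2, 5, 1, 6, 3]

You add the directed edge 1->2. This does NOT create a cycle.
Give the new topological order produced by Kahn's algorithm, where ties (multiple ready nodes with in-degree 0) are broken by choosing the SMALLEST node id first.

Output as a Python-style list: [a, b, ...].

Old toposort: [4, 0, 2, 5, 1, 6, 3]
Added edge: 1->2
Position of 1 (4) > position of 2 (2). Must reorder: 1 must now come before 2.
Run Kahn's algorithm (break ties by smallest node id):
  initial in-degrees: [1, 1, 3, 3, 0, 0, 1]
  ready (indeg=0): [4, 5]
  pop 4: indeg[0]->0; indeg[2]->2 | ready=[0, 5] | order so far=[4]
  pop 0: indeg[2]->1; indeg[6]->0 | ready=[5, 6] | order so far=[4, 0]
  pop 5: indeg[1]->0; indeg[3]->2 | ready=[1, 6] | order so far=[4, 0, 5]
  pop 1: indeg[2]->0; indeg[3]->1 | ready=[2, 6] | order so far=[4, 0, 5, 1]
  pop 2: no out-edges | ready=[6] | order so far=[4, 0, 5, 1, 2]
  pop 6: indeg[3]->0 | ready=[3] | order so far=[4, 0, 5, 1, 2, 6]
  pop 3: no out-edges | ready=[] | order so far=[4, 0, 5, 1, 2, 6, 3]
  Result: [4, 0, 5, 1, 2, 6, 3]

Answer: [4, 0, 5, 1, 2, 6, 3]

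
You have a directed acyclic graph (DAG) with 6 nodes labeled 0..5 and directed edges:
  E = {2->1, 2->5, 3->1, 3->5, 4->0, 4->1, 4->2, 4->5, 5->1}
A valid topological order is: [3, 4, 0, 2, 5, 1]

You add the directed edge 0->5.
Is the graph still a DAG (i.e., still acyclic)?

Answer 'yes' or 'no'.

Given toposort: [3, 4, 0, 2, 5, 1]
Position of 0: index 2; position of 5: index 4
New edge 0->5: forward
Forward edge: respects the existing order. Still a DAG, same toposort still valid.
Still a DAG? yes

Answer: yes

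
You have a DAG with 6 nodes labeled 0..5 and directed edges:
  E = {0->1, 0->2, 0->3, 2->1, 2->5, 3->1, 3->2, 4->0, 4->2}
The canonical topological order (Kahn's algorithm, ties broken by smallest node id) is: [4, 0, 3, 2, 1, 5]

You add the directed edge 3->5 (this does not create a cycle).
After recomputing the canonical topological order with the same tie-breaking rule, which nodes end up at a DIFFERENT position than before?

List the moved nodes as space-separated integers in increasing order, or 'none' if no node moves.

Old toposort: [4, 0, 3, 2, 1, 5]
Added edge 3->5
Recompute Kahn (smallest-id tiebreak):
  initial in-degrees: [1, 3, 3, 1, 0, 2]
  ready (indeg=0): [4]
  pop 4: indeg[0]->0; indeg[2]->2 | ready=[0] | order so far=[4]
  pop 0: indeg[1]->2; indeg[2]->1; indeg[3]->0 | ready=[3] | order so far=[4, 0]
  pop 3: indeg[1]->1; indeg[2]->0; indeg[5]->1 | ready=[2] | order so far=[4, 0, 3]
  pop 2: indeg[1]->0; indeg[5]->0 | ready=[1, 5] | order so far=[4, 0, 3, 2]
  pop 1: no out-edges | ready=[5] | order so far=[4, 0, 3, 2, 1]
  pop 5: no out-edges | ready=[] | order so far=[4, 0, 3, 2, 1, 5]
New canonical toposort: [4, 0, 3, 2, 1, 5]
Compare positions:
  Node 0: index 1 -> 1 (same)
  Node 1: index 4 -> 4 (same)
  Node 2: index 3 -> 3 (same)
  Node 3: index 2 -> 2 (same)
  Node 4: index 0 -> 0 (same)
  Node 5: index 5 -> 5 (same)
Nodes that changed position: none

Answer: none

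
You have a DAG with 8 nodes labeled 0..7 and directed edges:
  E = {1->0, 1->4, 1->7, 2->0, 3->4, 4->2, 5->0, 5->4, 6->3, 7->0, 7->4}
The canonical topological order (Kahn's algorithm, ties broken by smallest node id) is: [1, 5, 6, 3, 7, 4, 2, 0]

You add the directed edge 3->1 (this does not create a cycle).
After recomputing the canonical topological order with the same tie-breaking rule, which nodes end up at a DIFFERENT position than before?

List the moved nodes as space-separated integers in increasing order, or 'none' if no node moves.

Answer: 1 3 5 6

Derivation:
Old toposort: [1, 5, 6, 3, 7, 4, 2, 0]
Added edge 3->1
Recompute Kahn (smallest-id tiebreak):
  initial in-degrees: [4, 1, 1, 1, 4, 0, 0, 1]
  ready (indeg=0): [5, 6]
  pop 5: indeg[0]->3; indeg[4]->3 | ready=[6] | order so far=[5]
  pop 6: indeg[3]->0 | ready=[3] | order so far=[5, 6]
  pop 3: indeg[1]->0; indeg[4]->2 | ready=[1] | order so far=[5, 6, 3]
  pop 1: indeg[0]->2; indeg[4]->1; indeg[7]->0 | ready=[7] | order so far=[5, 6, 3, 1]
  pop 7: indeg[0]->1; indeg[4]->0 | ready=[4] | order so far=[5, 6, 3, 1, 7]
  pop 4: indeg[2]->0 | ready=[2] | order so far=[5, 6, 3, 1, 7, 4]
  pop 2: indeg[0]->0 | ready=[0] | order so far=[5, 6, 3, 1, 7, 4, 2]
  pop 0: no out-edges | ready=[] | order so far=[5, 6, 3, 1, 7, 4, 2, 0]
New canonical toposort: [5, 6, 3, 1, 7, 4, 2, 0]
Compare positions:
  Node 0: index 7 -> 7 (same)
  Node 1: index 0 -> 3 (moved)
  Node 2: index 6 -> 6 (same)
  Node 3: index 3 -> 2 (moved)
  Node 4: index 5 -> 5 (same)
  Node 5: index 1 -> 0 (moved)
  Node 6: index 2 -> 1 (moved)
  Node 7: index 4 -> 4 (same)
Nodes that changed position: 1 3 5 6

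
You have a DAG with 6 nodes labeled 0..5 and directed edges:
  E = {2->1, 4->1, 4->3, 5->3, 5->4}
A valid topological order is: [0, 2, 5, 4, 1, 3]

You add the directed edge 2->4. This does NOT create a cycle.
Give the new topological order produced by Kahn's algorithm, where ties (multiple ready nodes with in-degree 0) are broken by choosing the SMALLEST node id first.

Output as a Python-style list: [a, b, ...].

Old toposort: [0, 2, 5, 4, 1, 3]
Added edge: 2->4
Position of 2 (1) < position of 4 (3). Old order still valid.
Run Kahn's algorithm (break ties by smallest node id):
  initial in-degrees: [0, 2, 0, 2, 2, 0]
  ready (indeg=0): [0, 2, 5]
  pop 0: no out-edges | ready=[2, 5] | order so far=[0]
  pop 2: indeg[1]->1; indeg[4]->1 | ready=[5] | order so far=[0, 2]
  pop 5: indeg[3]->1; indeg[4]->0 | ready=[4] | order so far=[0, 2, 5]
  pop 4: indeg[1]->0; indeg[3]->0 | ready=[1, 3] | order so far=[0, 2, 5, 4]
  pop 1: no out-edges | ready=[3] | order so far=[0, 2, 5, 4, 1]
  pop 3: no out-edges | ready=[] | order so far=[0, 2, 5, 4, 1, 3]
  Result: [0, 2, 5, 4, 1, 3]

Answer: [0, 2, 5, 4, 1, 3]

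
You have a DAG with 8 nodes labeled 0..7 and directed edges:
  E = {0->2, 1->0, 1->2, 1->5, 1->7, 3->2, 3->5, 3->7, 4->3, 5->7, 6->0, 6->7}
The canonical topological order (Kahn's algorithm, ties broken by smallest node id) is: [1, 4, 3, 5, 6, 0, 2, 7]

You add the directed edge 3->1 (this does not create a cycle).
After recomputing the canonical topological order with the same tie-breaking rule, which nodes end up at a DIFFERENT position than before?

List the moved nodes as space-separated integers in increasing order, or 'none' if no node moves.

Answer: 1 3 4

Derivation:
Old toposort: [1, 4, 3, 5, 6, 0, 2, 7]
Added edge 3->1
Recompute Kahn (smallest-id tiebreak):
  initial in-degrees: [2, 1, 3, 1, 0, 2, 0, 4]
  ready (indeg=0): [4, 6]
  pop 4: indeg[3]->0 | ready=[3, 6] | order so far=[4]
  pop 3: indeg[1]->0; indeg[2]->2; indeg[5]->1; indeg[7]->3 | ready=[1, 6] | order so far=[4, 3]
  pop 1: indeg[0]->1; indeg[2]->1; indeg[5]->0; indeg[7]->2 | ready=[5, 6] | order so far=[4, 3, 1]
  pop 5: indeg[7]->1 | ready=[6] | order so far=[4, 3, 1, 5]
  pop 6: indeg[0]->0; indeg[7]->0 | ready=[0, 7] | order so far=[4, 3, 1, 5, 6]
  pop 0: indeg[2]->0 | ready=[2, 7] | order so far=[4, 3, 1, 5, 6, 0]
  pop 2: no out-edges | ready=[7] | order so far=[4, 3, 1, 5, 6, 0, 2]
  pop 7: no out-edges | ready=[] | order so far=[4, 3, 1, 5, 6, 0, 2, 7]
New canonical toposort: [4, 3, 1, 5, 6, 0, 2, 7]
Compare positions:
  Node 0: index 5 -> 5 (same)
  Node 1: index 0 -> 2 (moved)
  Node 2: index 6 -> 6 (same)
  Node 3: index 2 -> 1 (moved)
  Node 4: index 1 -> 0 (moved)
  Node 5: index 3 -> 3 (same)
  Node 6: index 4 -> 4 (same)
  Node 7: index 7 -> 7 (same)
Nodes that changed position: 1 3 4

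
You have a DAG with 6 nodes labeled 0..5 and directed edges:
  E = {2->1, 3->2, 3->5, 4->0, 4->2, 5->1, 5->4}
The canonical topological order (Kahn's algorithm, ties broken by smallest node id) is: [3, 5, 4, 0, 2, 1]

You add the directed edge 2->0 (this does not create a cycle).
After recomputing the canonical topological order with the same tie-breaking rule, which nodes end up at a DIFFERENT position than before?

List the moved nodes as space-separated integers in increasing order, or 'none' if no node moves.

Old toposort: [3, 5, 4, 0, 2, 1]
Added edge 2->0
Recompute Kahn (smallest-id tiebreak):
  initial in-degrees: [2, 2, 2, 0, 1, 1]
  ready (indeg=0): [3]
  pop 3: indeg[2]->1; indeg[5]->0 | ready=[5] | order so far=[3]
  pop 5: indeg[1]->1; indeg[4]->0 | ready=[4] | order so far=[3, 5]
  pop 4: indeg[0]->1; indeg[2]->0 | ready=[2] | order so far=[3, 5, 4]
  pop 2: indeg[0]->0; indeg[1]->0 | ready=[0, 1] | order so far=[3, 5, 4, 2]
  pop 0: no out-edges | ready=[1] | order so far=[3, 5, 4, 2, 0]
  pop 1: no out-edges | ready=[] | order so far=[3, 5, 4, 2, 0, 1]
New canonical toposort: [3, 5, 4, 2, 0, 1]
Compare positions:
  Node 0: index 3 -> 4 (moved)
  Node 1: index 5 -> 5 (same)
  Node 2: index 4 -> 3 (moved)
  Node 3: index 0 -> 0 (same)
  Node 4: index 2 -> 2 (same)
  Node 5: index 1 -> 1 (same)
Nodes that changed position: 0 2

Answer: 0 2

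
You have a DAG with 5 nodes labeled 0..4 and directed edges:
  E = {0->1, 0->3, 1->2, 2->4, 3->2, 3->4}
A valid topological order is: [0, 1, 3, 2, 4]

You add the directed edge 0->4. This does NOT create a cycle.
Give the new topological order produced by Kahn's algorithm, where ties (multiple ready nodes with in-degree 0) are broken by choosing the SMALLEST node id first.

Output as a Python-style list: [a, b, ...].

Answer: [0, 1, 3, 2, 4]

Derivation:
Old toposort: [0, 1, 3, 2, 4]
Added edge: 0->4
Position of 0 (0) < position of 4 (4). Old order still valid.
Run Kahn's algorithm (break ties by smallest node id):
  initial in-degrees: [0, 1, 2, 1, 3]
  ready (indeg=0): [0]
  pop 0: indeg[1]->0; indeg[3]->0; indeg[4]->2 | ready=[1, 3] | order so far=[0]
  pop 1: indeg[2]->1 | ready=[3] | order so far=[0, 1]
  pop 3: indeg[2]->0; indeg[4]->1 | ready=[2] | order so far=[0, 1, 3]
  pop 2: indeg[4]->0 | ready=[4] | order so far=[0, 1, 3, 2]
  pop 4: no out-edges | ready=[] | order so far=[0, 1, 3, 2, 4]
  Result: [0, 1, 3, 2, 4]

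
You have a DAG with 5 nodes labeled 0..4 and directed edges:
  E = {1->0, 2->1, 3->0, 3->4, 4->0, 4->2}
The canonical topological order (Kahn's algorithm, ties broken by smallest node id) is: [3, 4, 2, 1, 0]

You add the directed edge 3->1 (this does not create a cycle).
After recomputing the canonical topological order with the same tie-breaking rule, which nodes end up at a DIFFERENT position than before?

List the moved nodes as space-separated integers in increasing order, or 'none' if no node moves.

Old toposort: [3, 4, 2, 1, 0]
Added edge 3->1
Recompute Kahn (smallest-id tiebreak):
  initial in-degrees: [3, 2, 1, 0, 1]
  ready (indeg=0): [3]
  pop 3: indeg[0]->2; indeg[1]->1; indeg[4]->0 | ready=[4] | order so far=[3]
  pop 4: indeg[0]->1; indeg[2]->0 | ready=[2] | order so far=[3, 4]
  pop 2: indeg[1]->0 | ready=[1] | order so far=[3, 4, 2]
  pop 1: indeg[0]->0 | ready=[0] | order so far=[3, 4, 2, 1]
  pop 0: no out-edges | ready=[] | order so far=[3, 4, 2, 1, 0]
New canonical toposort: [3, 4, 2, 1, 0]
Compare positions:
  Node 0: index 4 -> 4 (same)
  Node 1: index 3 -> 3 (same)
  Node 2: index 2 -> 2 (same)
  Node 3: index 0 -> 0 (same)
  Node 4: index 1 -> 1 (same)
Nodes that changed position: none

Answer: none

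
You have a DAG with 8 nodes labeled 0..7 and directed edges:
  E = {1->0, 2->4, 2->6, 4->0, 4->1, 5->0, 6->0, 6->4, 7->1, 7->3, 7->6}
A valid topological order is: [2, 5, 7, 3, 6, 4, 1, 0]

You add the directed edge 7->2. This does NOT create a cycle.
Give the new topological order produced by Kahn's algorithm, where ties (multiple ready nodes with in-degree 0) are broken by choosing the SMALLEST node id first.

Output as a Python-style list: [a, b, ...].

Answer: [5, 7, 2, 3, 6, 4, 1, 0]

Derivation:
Old toposort: [2, 5, 7, 3, 6, 4, 1, 0]
Added edge: 7->2
Position of 7 (2) > position of 2 (0). Must reorder: 7 must now come before 2.
Run Kahn's algorithm (break ties by smallest node id):
  initial in-degrees: [4, 2, 1, 1, 2, 0, 2, 0]
  ready (indeg=0): [5, 7]
  pop 5: indeg[0]->3 | ready=[7] | order so far=[5]
  pop 7: indeg[1]->1; indeg[2]->0; indeg[3]->0; indeg[6]->1 | ready=[2, 3] | order so far=[5, 7]
  pop 2: indeg[4]->1; indeg[6]->0 | ready=[3, 6] | order so far=[5, 7, 2]
  pop 3: no out-edges | ready=[6] | order so far=[5, 7, 2, 3]
  pop 6: indeg[0]->2; indeg[4]->0 | ready=[4] | order so far=[5, 7, 2, 3, 6]
  pop 4: indeg[0]->1; indeg[1]->0 | ready=[1] | order so far=[5, 7, 2, 3, 6, 4]
  pop 1: indeg[0]->0 | ready=[0] | order so far=[5, 7, 2, 3, 6, 4, 1]
  pop 0: no out-edges | ready=[] | order so far=[5, 7, 2, 3, 6, 4, 1, 0]
  Result: [5, 7, 2, 3, 6, 4, 1, 0]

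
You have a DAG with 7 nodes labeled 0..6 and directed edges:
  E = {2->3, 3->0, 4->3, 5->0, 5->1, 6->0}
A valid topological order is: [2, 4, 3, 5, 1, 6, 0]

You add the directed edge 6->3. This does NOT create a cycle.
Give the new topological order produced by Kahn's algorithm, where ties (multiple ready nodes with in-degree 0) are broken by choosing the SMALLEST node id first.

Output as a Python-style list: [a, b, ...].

Old toposort: [2, 4, 3, 5, 1, 6, 0]
Added edge: 6->3
Position of 6 (5) > position of 3 (2). Must reorder: 6 must now come before 3.
Run Kahn's algorithm (break ties by smallest node id):
  initial in-degrees: [3, 1, 0, 3, 0, 0, 0]
  ready (indeg=0): [2, 4, 5, 6]
  pop 2: indeg[3]->2 | ready=[4, 5, 6] | order so far=[2]
  pop 4: indeg[3]->1 | ready=[5, 6] | order so far=[2, 4]
  pop 5: indeg[0]->2; indeg[1]->0 | ready=[1, 6] | order so far=[2, 4, 5]
  pop 1: no out-edges | ready=[6] | order so far=[2, 4, 5, 1]
  pop 6: indeg[0]->1; indeg[3]->0 | ready=[3] | order so far=[2, 4, 5, 1, 6]
  pop 3: indeg[0]->0 | ready=[0] | order so far=[2, 4, 5, 1, 6, 3]
  pop 0: no out-edges | ready=[] | order so far=[2, 4, 5, 1, 6, 3, 0]
  Result: [2, 4, 5, 1, 6, 3, 0]

Answer: [2, 4, 5, 1, 6, 3, 0]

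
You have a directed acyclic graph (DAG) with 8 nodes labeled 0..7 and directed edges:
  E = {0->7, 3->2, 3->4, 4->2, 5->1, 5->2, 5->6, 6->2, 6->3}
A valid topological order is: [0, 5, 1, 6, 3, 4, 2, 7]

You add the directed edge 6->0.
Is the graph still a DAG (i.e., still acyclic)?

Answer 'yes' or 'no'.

Given toposort: [0, 5, 1, 6, 3, 4, 2, 7]
Position of 6: index 3; position of 0: index 0
New edge 6->0: backward (u after v in old order)
Backward edge: old toposort is now invalid. Check if this creates a cycle.
Does 0 already reach 6? Reachable from 0: [0, 7]. NO -> still a DAG (reorder needed).
Still a DAG? yes

Answer: yes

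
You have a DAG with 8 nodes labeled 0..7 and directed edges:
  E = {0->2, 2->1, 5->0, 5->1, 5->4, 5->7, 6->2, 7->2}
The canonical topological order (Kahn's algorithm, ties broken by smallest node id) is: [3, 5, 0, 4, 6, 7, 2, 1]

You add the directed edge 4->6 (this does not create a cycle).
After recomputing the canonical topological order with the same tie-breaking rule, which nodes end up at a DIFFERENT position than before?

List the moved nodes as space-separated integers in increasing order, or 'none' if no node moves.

Old toposort: [3, 5, 0, 4, 6, 7, 2, 1]
Added edge 4->6
Recompute Kahn (smallest-id tiebreak):
  initial in-degrees: [1, 2, 3, 0, 1, 0, 1, 1]
  ready (indeg=0): [3, 5]
  pop 3: no out-edges | ready=[5] | order so far=[3]
  pop 5: indeg[0]->0; indeg[1]->1; indeg[4]->0; indeg[7]->0 | ready=[0, 4, 7] | order so far=[3, 5]
  pop 0: indeg[2]->2 | ready=[4, 7] | order so far=[3, 5, 0]
  pop 4: indeg[6]->0 | ready=[6, 7] | order so far=[3, 5, 0, 4]
  pop 6: indeg[2]->1 | ready=[7] | order so far=[3, 5, 0, 4, 6]
  pop 7: indeg[2]->0 | ready=[2] | order so far=[3, 5, 0, 4, 6, 7]
  pop 2: indeg[1]->0 | ready=[1] | order so far=[3, 5, 0, 4, 6, 7, 2]
  pop 1: no out-edges | ready=[] | order so far=[3, 5, 0, 4, 6, 7, 2, 1]
New canonical toposort: [3, 5, 0, 4, 6, 7, 2, 1]
Compare positions:
  Node 0: index 2 -> 2 (same)
  Node 1: index 7 -> 7 (same)
  Node 2: index 6 -> 6 (same)
  Node 3: index 0 -> 0 (same)
  Node 4: index 3 -> 3 (same)
  Node 5: index 1 -> 1 (same)
  Node 6: index 4 -> 4 (same)
  Node 7: index 5 -> 5 (same)
Nodes that changed position: none

Answer: none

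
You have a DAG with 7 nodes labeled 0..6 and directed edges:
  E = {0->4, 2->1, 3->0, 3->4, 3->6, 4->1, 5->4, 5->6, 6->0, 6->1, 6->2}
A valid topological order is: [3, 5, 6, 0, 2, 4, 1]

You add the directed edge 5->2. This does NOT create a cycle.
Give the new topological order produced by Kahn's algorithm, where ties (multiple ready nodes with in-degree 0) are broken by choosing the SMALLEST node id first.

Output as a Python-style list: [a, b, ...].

Old toposort: [3, 5, 6, 0, 2, 4, 1]
Added edge: 5->2
Position of 5 (1) < position of 2 (4). Old order still valid.
Run Kahn's algorithm (break ties by smallest node id):
  initial in-degrees: [2, 3, 2, 0, 3, 0, 2]
  ready (indeg=0): [3, 5]
  pop 3: indeg[0]->1; indeg[4]->2; indeg[6]->1 | ready=[5] | order so far=[3]
  pop 5: indeg[2]->1; indeg[4]->1; indeg[6]->0 | ready=[6] | order so far=[3, 5]
  pop 6: indeg[0]->0; indeg[1]->2; indeg[2]->0 | ready=[0, 2] | order so far=[3, 5, 6]
  pop 0: indeg[4]->0 | ready=[2, 4] | order so far=[3, 5, 6, 0]
  pop 2: indeg[1]->1 | ready=[4] | order so far=[3, 5, 6, 0, 2]
  pop 4: indeg[1]->0 | ready=[1] | order so far=[3, 5, 6, 0, 2, 4]
  pop 1: no out-edges | ready=[] | order so far=[3, 5, 6, 0, 2, 4, 1]
  Result: [3, 5, 6, 0, 2, 4, 1]

Answer: [3, 5, 6, 0, 2, 4, 1]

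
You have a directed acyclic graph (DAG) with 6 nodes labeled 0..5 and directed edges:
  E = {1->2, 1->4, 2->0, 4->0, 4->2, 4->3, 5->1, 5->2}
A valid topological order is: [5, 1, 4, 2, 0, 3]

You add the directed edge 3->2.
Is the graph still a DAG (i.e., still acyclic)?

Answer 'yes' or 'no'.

Answer: yes

Derivation:
Given toposort: [5, 1, 4, 2, 0, 3]
Position of 3: index 5; position of 2: index 3
New edge 3->2: backward (u after v in old order)
Backward edge: old toposort is now invalid. Check if this creates a cycle.
Does 2 already reach 3? Reachable from 2: [0, 2]. NO -> still a DAG (reorder needed).
Still a DAG? yes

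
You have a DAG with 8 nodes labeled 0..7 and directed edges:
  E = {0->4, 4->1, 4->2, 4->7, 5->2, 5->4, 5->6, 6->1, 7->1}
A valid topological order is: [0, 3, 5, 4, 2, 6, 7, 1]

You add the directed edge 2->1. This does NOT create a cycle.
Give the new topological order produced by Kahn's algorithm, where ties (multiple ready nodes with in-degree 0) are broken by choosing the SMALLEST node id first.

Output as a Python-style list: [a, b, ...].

Answer: [0, 3, 5, 4, 2, 6, 7, 1]

Derivation:
Old toposort: [0, 3, 5, 4, 2, 6, 7, 1]
Added edge: 2->1
Position of 2 (4) < position of 1 (7). Old order still valid.
Run Kahn's algorithm (break ties by smallest node id):
  initial in-degrees: [0, 4, 2, 0, 2, 0, 1, 1]
  ready (indeg=0): [0, 3, 5]
  pop 0: indeg[4]->1 | ready=[3, 5] | order so far=[0]
  pop 3: no out-edges | ready=[5] | order so far=[0, 3]
  pop 5: indeg[2]->1; indeg[4]->0; indeg[6]->0 | ready=[4, 6] | order so far=[0, 3, 5]
  pop 4: indeg[1]->3; indeg[2]->0; indeg[7]->0 | ready=[2, 6, 7] | order so far=[0, 3, 5, 4]
  pop 2: indeg[1]->2 | ready=[6, 7] | order so far=[0, 3, 5, 4, 2]
  pop 6: indeg[1]->1 | ready=[7] | order so far=[0, 3, 5, 4, 2, 6]
  pop 7: indeg[1]->0 | ready=[1] | order so far=[0, 3, 5, 4, 2, 6, 7]
  pop 1: no out-edges | ready=[] | order so far=[0, 3, 5, 4, 2, 6, 7, 1]
  Result: [0, 3, 5, 4, 2, 6, 7, 1]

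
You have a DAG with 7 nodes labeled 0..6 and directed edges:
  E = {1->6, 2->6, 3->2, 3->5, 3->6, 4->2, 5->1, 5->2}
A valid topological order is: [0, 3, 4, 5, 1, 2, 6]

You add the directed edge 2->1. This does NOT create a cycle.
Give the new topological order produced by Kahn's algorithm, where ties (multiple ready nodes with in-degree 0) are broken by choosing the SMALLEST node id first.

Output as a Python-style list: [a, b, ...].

Old toposort: [0, 3, 4, 5, 1, 2, 6]
Added edge: 2->1
Position of 2 (5) > position of 1 (4). Must reorder: 2 must now come before 1.
Run Kahn's algorithm (break ties by smallest node id):
  initial in-degrees: [0, 2, 3, 0, 0, 1, 3]
  ready (indeg=0): [0, 3, 4]
  pop 0: no out-edges | ready=[3, 4] | order so far=[0]
  pop 3: indeg[2]->2; indeg[5]->0; indeg[6]->2 | ready=[4, 5] | order so far=[0, 3]
  pop 4: indeg[2]->1 | ready=[5] | order so far=[0, 3, 4]
  pop 5: indeg[1]->1; indeg[2]->0 | ready=[2] | order so far=[0, 3, 4, 5]
  pop 2: indeg[1]->0; indeg[6]->1 | ready=[1] | order so far=[0, 3, 4, 5, 2]
  pop 1: indeg[6]->0 | ready=[6] | order so far=[0, 3, 4, 5, 2, 1]
  pop 6: no out-edges | ready=[] | order so far=[0, 3, 4, 5, 2, 1, 6]
  Result: [0, 3, 4, 5, 2, 1, 6]

Answer: [0, 3, 4, 5, 2, 1, 6]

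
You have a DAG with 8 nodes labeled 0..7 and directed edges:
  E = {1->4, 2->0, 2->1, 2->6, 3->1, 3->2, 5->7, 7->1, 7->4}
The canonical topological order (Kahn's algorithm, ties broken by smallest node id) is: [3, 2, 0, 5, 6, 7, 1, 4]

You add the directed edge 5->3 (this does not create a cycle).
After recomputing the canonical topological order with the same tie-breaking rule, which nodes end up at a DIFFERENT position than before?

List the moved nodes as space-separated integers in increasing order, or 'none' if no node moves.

Old toposort: [3, 2, 0, 5, 6, 7, 1, 4]
Added edge 5->3
Recompute Kahn (smallest-id tiebreak):
  initial in-degrees: [1, 3, 1, 1, 2, 0, 1, 1]
  ready (indeg=0): [5]
  pop 5: indeg[3]->0; indeg[7]->0 | ready=[3, 7] | order so far=[5]
  pop 3: indeg[1]->2; indeg[2]->0 | ready=[2, 7] | order so far=[5, 3]
  pop 2: indeg[0]->0; indeg[1]->1; indeg[6]->0 | ready=[0, 6, 7] | order so far=[5, 3, 2]
  pop 0: no out-edges | ready=[6, 7] | order so far=[5, 3, 2, 0]
  pop 6: no out-edges | ready=[7] | order so far=[5, 3, 2, 0, 6]
  pop 7: indeg[1]->0; indeg[4]->1 | ready=[1] | order so far=[5, 3, 2, 0, 6, 7]
  pop 1: indeg[4]->0 | ready=[4] | order so far=[5, 3, 2, 0, 6, 7, 1]
  pop 4: no out-edges | ready=[] | order so far=[5, 3, 2, 0, 6, 7, 1, 4]
New canonical toposort: [5, 3, 2, 0, 6, 7, 1, 4]
Compare positions:
  Node 0: index 2 -> 3 (moved)
  Node 1: index 6 -> 6 (same)
  Node 2: index 1 -> 2 (moved)
  Node 3: index 0 -> 1 (moved)
  Node 4: index 7 -> 7 (same)
  Node 5: index 3 -> 0 (moved)
  Node 6: index 4 -> 4 (same)
  Node 7: index 5 -> 5 (same)
Nodes that changed position: 0 2 3 5

Answer: 0 2 3 5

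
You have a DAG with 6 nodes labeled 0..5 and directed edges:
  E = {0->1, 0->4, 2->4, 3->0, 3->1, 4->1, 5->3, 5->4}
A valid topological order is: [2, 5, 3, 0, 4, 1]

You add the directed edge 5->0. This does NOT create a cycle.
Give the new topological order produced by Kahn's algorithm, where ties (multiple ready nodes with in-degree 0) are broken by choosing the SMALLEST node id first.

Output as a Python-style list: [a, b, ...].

Answer: [2, 5, 3, 0, 4, 1]

Derivation:
Old toposort: [2, 5, 3, 0, 4, 1]
Added edge: 5->0
Position of 5 (1) < position of 0 (3). Old order still valid.
Run Kahn's algorithm (break ties by smallest node id):
  initial in-degrees: [2, 3, 0, 1, 3, 0]
  ready (indeg=0): [2, 5]
  pop 2: indeg[4]->2 | ready=[5] | order so far=[2]
  pop 5: indeg[0]->1; indeg[3]->0; indeg[4]->1 | ready=[3] | order so far=[2, 5]
  pop 3: indeg[0]->0; indeg[1]->2 | ready=[0] | order so far=[2, 5, 3]
  pop 0: indeg[1]->1; indeg[4]->0 | ready=[4] | order so far=[2, 5, 3, 0]
  pop 4: indeg[1]->0 | ready=[1] | order so far=[2, 5, 3, 0, 4]
  pop 1: no out-edges | ready=[] | order so far=[2, 5, 3, 0, 4, 1]
  Result: [2, 5, 3, 0, 4, 1]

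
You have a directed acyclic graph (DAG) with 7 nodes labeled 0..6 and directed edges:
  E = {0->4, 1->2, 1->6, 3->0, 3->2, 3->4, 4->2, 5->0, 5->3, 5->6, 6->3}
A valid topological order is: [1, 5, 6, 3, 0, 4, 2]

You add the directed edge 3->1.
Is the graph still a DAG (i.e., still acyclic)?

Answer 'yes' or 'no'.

Answer: no

Derivation:
Given toposort: [1, 5, 6, 3, 0, 4, 2]
Position of 3: index 3; position of 1: index 0
New edge 3->1: backward (u after v in old order)
Backward edge: old toposort is now invalid. Check if this creates a cycle.
Does 1 already reach 3? Reachable from 1: [0, 1, 2, 3, 4, 6]. YES -> cycle!
Still a DAG? no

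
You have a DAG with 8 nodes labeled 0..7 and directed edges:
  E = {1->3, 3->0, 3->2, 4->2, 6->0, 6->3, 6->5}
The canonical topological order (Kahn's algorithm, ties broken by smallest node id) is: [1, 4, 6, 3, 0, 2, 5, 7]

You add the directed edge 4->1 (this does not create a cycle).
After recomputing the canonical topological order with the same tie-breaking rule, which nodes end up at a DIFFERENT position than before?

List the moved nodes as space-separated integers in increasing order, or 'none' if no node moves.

Answer: 1 4

Derivation:
Old toposort: [1, 4, 6, 3, 0, 2, 5, 7]
Added edge 4->1
Recompute Kahn (smallest-id tiebreak):
  initial in-degrees: [2, 1, 2, 2, 0, 1, 0, 0]
  ready (indeg=0): [4, 6, 7]
  pop 4: indeg[1]->0; indeg[2]->1 | ready=[1, 6, 7] | order so far=[4]
  pop 1: indeg[3]->1 | ready=[6, 7] | order so far=[4, 1]
  pop 6: indeg[0]->1; indeg[3]->0; indeg[5]->0 | ready=[3, 5, 7] | order so far=[4, 1, 6]
  pop 3: indeg[0]->0; indeg[2]->0 | ready=[0, 2, 5, 7] | order so far=[4, 1, 6, 3]
  pop 0: no out-edges | ready=[2, 5, 7] | order so far=[4, 1, 6, 3, 0]
  pop 2: no out-edges | ready=[5, 7] | order so far=[4, 1, 6, 3, 0, 2]
  pop 5: no out-edges | ready=[7] | order so far=[4, 1, 6, 3, 0, 2, 5]
  pop 7: no out-edges | ready=[] | order so far=[4, 1, 6, 3, 0, 2, 5, 7]
New canonical toposort: [4, 1, 6, 3, 0, 2, 5, 7]
Compare positions:
  Node 0: index 4 -> 4 (same)
  Node 1: index 0 -> 1 (moved)
  Node 2: index 5 -> 5 (same)
  Node 3: index 3 -> 3 (same)
  Node 4: index 1 -> 0 (moved)
  Node 5: index 6 -> 6 (same)
  Node 6: index 2 -> 2 (same)
  Node 7: index 7 -> 7 (same)
Nodes that changed position: 1 4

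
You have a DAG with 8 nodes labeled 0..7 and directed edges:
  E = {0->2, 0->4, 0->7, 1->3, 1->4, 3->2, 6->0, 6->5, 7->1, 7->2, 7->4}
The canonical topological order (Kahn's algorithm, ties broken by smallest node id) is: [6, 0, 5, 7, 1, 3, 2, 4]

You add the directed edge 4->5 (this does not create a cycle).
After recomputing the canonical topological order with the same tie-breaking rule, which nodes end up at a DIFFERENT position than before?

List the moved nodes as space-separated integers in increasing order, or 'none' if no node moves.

Answer: 1 2 3 4 5 7

Derivation:
Old toposort: [6, 0, 5, 7, 1, 3, 2, 4]
Added edge 4->5
Recompute Kahn (smallest-id tiebreak):
  initial in-degrees: [1, 1, 3, 1, 3, 2, 0, 1]
  ready (indeg=0): [6]
  pop 6: indeg[0]->0; indeg[5]->1 | ready=[0] | order so far=[6]
  pop 0: indeg[2]->2; indeg[4]->2; indeg[7]->0 | ready=[7] | order so far=[6, 0]
  pop 7: indeg[1]->0; indeg[2]->1; indeg[4]->1 | ready=[1] | order so far=[6, 0, 7]
  pop 1: indeg[3]->0; indeg[4]->0 | ready=[3, 4] | order so far=[6, 0, 7, 1]
  pop 3: indeg[2]->0 | ready=[2, 4] | order so far=[6, 0, 7, 1, 3]
  pop 2: no out-edges | ready=[4] | order so far=[6, 0, 7, 1, 3, 2]
  pop 4: indeg[5]->0 | ready=[5] | order so far=[6, 0, 7, 1, 3, 2, 4]
  pop 5: no out-edges | ready=[] | order so far=[6, 0, 7, 1, 3, 2, 4, 5]
New canonical toposort: [6, 0, 7, 1, 3, 2, 4, 5]
Compare positions:
  Node 0: index 1 -> 1 (same)
  Node 1: index 4 -> 3 (moved)
  Node 2: index 6 -> 5 (moved)
  Node 3: index 5 -> 4 (moved)
  Node 4: index 7 -> 6 (moved)
  Node 5: index 2 -> 7 (moved)
  Node 6: index 0 -> 0 (same)
  Node 7: index 3 -> 2 (moved)
Nodes that changed position: 1 2 3 4 5 7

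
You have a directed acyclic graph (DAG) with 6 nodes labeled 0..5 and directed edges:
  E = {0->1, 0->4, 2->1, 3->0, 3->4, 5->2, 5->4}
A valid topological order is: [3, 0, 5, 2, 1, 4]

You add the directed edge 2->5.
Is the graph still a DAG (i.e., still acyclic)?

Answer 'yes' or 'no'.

Answer: no

Derivation:
Given toposort: [3, 0, 5, 2, 1, 4]
Position of 2: index 3; position of 5: index 2
New edge 2->5: backward (u after v in old order)
Backward edge: old toposort is now invalid. Check if this creates a cycle.
Does 5 already reach 2? Reachable from 5: [1, 2, 4, 5]. YES -> cycle!
Still a DAG? no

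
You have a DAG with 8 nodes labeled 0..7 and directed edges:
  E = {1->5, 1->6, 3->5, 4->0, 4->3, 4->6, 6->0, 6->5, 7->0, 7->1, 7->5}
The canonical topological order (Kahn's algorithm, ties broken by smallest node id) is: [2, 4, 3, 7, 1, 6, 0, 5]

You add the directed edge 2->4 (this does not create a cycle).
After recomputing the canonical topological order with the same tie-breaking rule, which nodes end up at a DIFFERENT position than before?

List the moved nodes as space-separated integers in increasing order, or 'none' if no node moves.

Old toposort: [2, 4, 3, 7, 1, 6, 0, 5]
Added edge 2->4
Recompute Kahn (smallest-id tiebreak):
  initial in-degrees: [3, 1, 0, 1, 1, 4, 2, 0]
  ready (indeg=0): [2, 7]
  pop 2: indeg[4]->0 | ready=[4, 7] | order so far=[2]
  pop 4: indeg[0]->2; indeg[3]->0; indeg[6]->1 | ready=[3, 7] | order so far=[2, 4]
  pop 3: indeg[5]->3 | ready=[7] | order so far=[2, 4, 3]
  pop 7: indeg[0]->1; indeg[1]->0; indeg[5]->2 | ready=[1] | order so far=[2, 4, 3, 7]
  pop 1: indeg[5]->1; indeg[6]->0 | ready=[6] | order so far=[2, 4, 3, 7, 1]
  pop 6: indeg[0]->0; indeg[5]->0 | ready=[0, 5] | order so far=[2, 4, 3, 7, 1, 6]
  pop 0: no out-edges | ready=[5] | order so far=[2, 4, 3, 7, 1, 6, 0]
  pop 5: no out-edges | ready=[] | order so far=[2, 4, 3, 7, 1, 6, 0, 5]
New canonical toposort: [2, 4, 3, 7, 1, 6, 0, 5]
Compare positions:
  Node 0: index 6 -> 6 (same)
  Node 1: index 4 -> 4 (same)
  Node 2: index 0 -> 0 (same)
  Node 3: index 2 -> 2 (same)
  Node 4: index 1 -> 1 (same)
  Node 5: index 7 -> 7 (same)
  Node 6: index 5 -> 5 (same)
  Node 7: index 3 -> 3 (same)
Nodes that changed position: none

Answer: none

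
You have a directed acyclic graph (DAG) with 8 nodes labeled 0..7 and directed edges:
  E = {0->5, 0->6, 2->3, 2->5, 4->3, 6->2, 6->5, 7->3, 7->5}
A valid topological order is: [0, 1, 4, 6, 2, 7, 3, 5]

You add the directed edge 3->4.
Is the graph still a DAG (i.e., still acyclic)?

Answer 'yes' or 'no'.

Answer: no

Derivation:
Given toposort: [0, 1, 4, 6, 2, 7, 3, 5]
Position of 3: index 6; position of 4: index 2
New edge 3->4: backward (u after v in old order)
Backward edge: old toposort is now invalid. Check if this creates a cycle.
Does 4 already reach 3? Reachable from 4: [3, 4]. YES -> cycle!
Still a DAG? no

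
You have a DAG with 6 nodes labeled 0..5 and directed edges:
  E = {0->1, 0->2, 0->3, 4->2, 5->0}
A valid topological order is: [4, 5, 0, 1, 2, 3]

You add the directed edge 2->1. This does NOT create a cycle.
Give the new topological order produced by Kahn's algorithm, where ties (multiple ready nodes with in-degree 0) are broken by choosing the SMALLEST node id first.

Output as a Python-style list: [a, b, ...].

Answer: [4, 5, 0, 2, 1, 3]

Derivation:
Old toposort: [4, 5, 0, 1, 2, 3]
Added edge: 2->1
Position of 2 (4) > position of 1 (3). Must reorder: 2 must now come before 1.
Run Kahn's algorithm (break ties by smallest node id):
  initial in-degrees: [1, 2, 2, 1, 0, 0]
  ready (indeg=0): [4, 5]
  pop 4: indeg[2]->1 | ready=[5] | order so far=[4]
  pop 5: indeg[0]->0 | ready=[0] | order so far=[4, 5]
  pop 0: indeg[1]->1; indeg[2]->0; indeg[3]->0 | ready=[2, 3] | order so far=[4, 5, 0]
  pop 2: indeg[1]->0 | ready=[1, 3] | order so far=[4, 5, 0, 2]
  pop 1: no out-edges | ready=[3] | order so far=[4, 5, 0, 2, 1]
  pop 3: no out-edges | ready=[] | order so far=[4, 5, 0, 2, 1, 3]
  Result: [4, 5, 0, 2, 1, 3]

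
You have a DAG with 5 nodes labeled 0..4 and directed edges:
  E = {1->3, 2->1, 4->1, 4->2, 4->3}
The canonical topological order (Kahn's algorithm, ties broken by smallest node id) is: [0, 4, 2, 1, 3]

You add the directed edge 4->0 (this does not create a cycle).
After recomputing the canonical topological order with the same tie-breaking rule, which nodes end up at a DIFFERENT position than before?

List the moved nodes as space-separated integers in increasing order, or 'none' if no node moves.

Answer: 0 4

Derivation:
Old toposort: [0, 4, 2, 1, 3]
Added edge 4->0
Recompute Kahn (smallest-id tiebreak):
  initial in-degrees: [1, 2, 1, 2, 0]
  ready (indeg=0): [4]
  pop 4: indeg[0]->0; indeg[1]->1; indeg[2]->0; indeg[3]->1 | ready=[0, 2] | order so far=[4]
  pop 0: no out-edges | ready=[2] | order so far=[4, 0]
  pop 2: indeg[1]->0 | ready=[1] | order so far=[4, 0, 2]
  pop 1: indeg[3]->0 | ready=[3] | order so far=[4, 0, 2, 1]
  pop 3: no out-edges | ready=[] | order so far=[4, 0, 2, 1, 3]
New canonical toposort: [4, 0, 2, 1, 3]
Compare positions:
  Node 0: index 0 -> 1 (moved)
  Node 1: index 3 -> 3 (same)
  Node 2: index 2 -> 2 (same)
  Node 3: index 4 -> 4 (same)
  Node 4: index 1 -> 0 (moved)
Nodes that changed position: 0 4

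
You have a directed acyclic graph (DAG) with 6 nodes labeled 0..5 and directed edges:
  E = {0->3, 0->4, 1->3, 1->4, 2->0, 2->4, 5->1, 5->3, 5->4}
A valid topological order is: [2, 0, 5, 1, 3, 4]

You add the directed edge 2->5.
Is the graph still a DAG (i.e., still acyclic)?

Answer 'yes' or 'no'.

Answer: yes

Derivation:
Given toposort: [2, 0, 5, 1, 3, 4]
Position of 2: index 0; position of 5: index 2
New edge 2->5: forward
Forward edge: respects the existing order. Still a DAG, same toposort still valid.
Still a DAG? yes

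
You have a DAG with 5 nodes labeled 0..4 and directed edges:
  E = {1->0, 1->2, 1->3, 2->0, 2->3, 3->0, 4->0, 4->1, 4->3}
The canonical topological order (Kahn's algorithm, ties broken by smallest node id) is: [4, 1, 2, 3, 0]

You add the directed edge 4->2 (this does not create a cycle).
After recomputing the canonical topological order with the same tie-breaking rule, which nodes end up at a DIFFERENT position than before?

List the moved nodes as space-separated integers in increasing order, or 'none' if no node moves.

Old toposort: [4, 1, 2, 3, 0]
Added edge 4->2
Recompute Kahn (smallest-id tiebreak):
  initial in-degrees: [4, 1, 2, 3, 0]
  ready (indeg=0): [4]
  pop 4: indeg[0]->3; indeg[1]->0; indeg[2]->1; indeg[3]->2 | ready=[1] | order so far=[4]
  pop 1: indeg[0]->2; indeg[2]->0; indeg[3]->1 | ready=[2] | order so far=[4, 1]
  pop 2: indeg[0]->1; indeg[3]->0 | ready=[3] | order so far=[4, 1, 2]
  pop 3: indeg[0]->0 | ready=[0] | order so far=[4, 1, 2, 3]
  pop 0: no out-edges | ready=[] | order so far=[4, 1, 2, 3, 0]
New canonical toposort: [4, 1, 2, 3, 0]
Compare positions:
  Node 0: index 4 -> 4 (same)
  Node 1: index 1 -> 1 (same)
  Node 2: index 2 -> 2 (same)
  Node 3: index 3 -> 3 (same)
  Node 4: index 0 -> 0 (same)
Nodes that changed position: none

Answer: none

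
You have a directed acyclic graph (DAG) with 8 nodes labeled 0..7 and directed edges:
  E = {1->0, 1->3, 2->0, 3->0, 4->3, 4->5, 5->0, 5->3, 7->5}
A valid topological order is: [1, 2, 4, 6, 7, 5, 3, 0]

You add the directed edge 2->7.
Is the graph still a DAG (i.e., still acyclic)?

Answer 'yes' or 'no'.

Answer: yes

Derivation:
Given toposort: [1, 2, 4, 6, 7, 5, 3, 0]
Position of 2: index 1; position of 7: index 4
New edge 2->7: forward
Forward edge: respects the existing order. Still a DAG, same toposort still valid.
Still a DAG? yes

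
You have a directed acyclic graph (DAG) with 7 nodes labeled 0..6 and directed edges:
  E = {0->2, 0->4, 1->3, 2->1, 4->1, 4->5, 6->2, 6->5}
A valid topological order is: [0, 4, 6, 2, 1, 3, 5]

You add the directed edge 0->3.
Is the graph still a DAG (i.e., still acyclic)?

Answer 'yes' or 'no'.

Answer: yes

Derivation:
Given toposort: [0, 4, 6, 2, 1, 3, 5]
Position of 0: index 0; position of 3: index 5
New edge 0->3: forward
Forward edge: respects the existing order. Still a DAG, same toposort still valid.
Still a DAG? yes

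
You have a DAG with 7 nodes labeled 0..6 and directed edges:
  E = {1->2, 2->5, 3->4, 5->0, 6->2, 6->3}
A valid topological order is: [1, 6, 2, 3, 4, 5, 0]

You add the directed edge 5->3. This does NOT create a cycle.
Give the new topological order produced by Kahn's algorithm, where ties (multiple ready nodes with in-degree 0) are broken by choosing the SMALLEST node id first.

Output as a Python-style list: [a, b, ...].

Answer: [1, 6, 2, 5, 0, 3, 4]

Derivation:
Old toposort: [1, 6, 2, 3, 4, 5, 0]
Added edge: 5->3
Position of 5 (5) > position of 3 (3). Must reorder: 5 must now come before 3.
Run Kahn's algorithm (break ties by smallest node id):
  initial in-degrees: [1, 0, 2, 2, 1, 1, 0]
  ready (indeg=0): [1, 6]
  pop 1: indeg[2]->1 | ready=[6] | order so far=[1]
  pop 6: indeg[2]->0; indeg[3]->1 | ready=[2] | order so far=[1, 6]
  pop 2: indeg[5]->0 | ready=[5] | order so far=[1, 6, 2]
  pop 5: indeg[0]->0; indeg[3]->0 | ready=[0, 3] | order so far=[1, 6, 2, 5]
  pop 0: no out-edges | ready=[3] | order so far=[1, 6, 2, 5, 0]
  pop 3: indeg[4]->0 | ready=[4] | order so far=[1, 6, 2, 5, 0, 3]
  pop 4: no out-edges | ready=[] | order so far=[1, 6, 2, 5, 0, 3, 4]
  Result: [1, 6, 2, 5, 0, 3, 4]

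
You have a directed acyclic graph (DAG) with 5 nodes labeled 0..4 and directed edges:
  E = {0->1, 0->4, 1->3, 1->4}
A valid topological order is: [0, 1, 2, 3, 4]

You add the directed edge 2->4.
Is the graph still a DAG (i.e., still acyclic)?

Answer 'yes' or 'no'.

Given toposort: [0, 1, 2, 3, 4]
Position of 2: index 2; position of 4: index 4
New edge 2->4: forward
Forward edge: respects the existing order. Still a DAG, same toposort still valid.
Still a DAG? yes

Answer: yes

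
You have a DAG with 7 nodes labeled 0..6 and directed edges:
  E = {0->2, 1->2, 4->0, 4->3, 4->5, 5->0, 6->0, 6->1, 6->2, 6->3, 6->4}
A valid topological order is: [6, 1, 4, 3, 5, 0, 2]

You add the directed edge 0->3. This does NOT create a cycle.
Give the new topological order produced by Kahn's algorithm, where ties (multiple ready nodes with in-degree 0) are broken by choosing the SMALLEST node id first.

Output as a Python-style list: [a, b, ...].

Answer: [6, 1, 4, 5, 0, 2, 3]

Derivation:
Old toposort: [6, 1, 4, 3, 5, 0, 2]
Added edge: 0->3
Position of 0 (5) > position of 3 (3). Must reorder: 0 must now come before 3.
Run Kahn's algorithm (break ties by smallest node id):
  initial in-degrees: [3, 1, 3, 3, 1, 1, 0]
  ready (indeg=0): [6]
  pop 6: indeg[0]->2; indeg[1]->0; indeg[2]->2; indeg[3]->2; indeg[4]->0 | ready=[1, 4] | order so far=[6]
  pop 1: indeg[2]->1 | ready=[4] | order so far=[6, 1]
  pop 4: indeg[0]->1; indeg[3]->1; indeg[5]->0 | ready=[5] | order so far=[6, 1, 4]
  pop 5: indeg[0]->0 | ready=[0] | order so far=[6, 1, 4, 5]
  pop 0: indeg[2]->0; indeg[3]->0 | ready=[2, 3] | order so far=[6, 1, 4, 5, 0]
  pop 2: no out-edges | ready=[3] | order so far=[6, 1, 4, 5, 0, 2]
  pop 3: no out-edges | ready=[] | order so far=[6, 1, 4, 5, 0, 2, 3]
  Result: [6, 1, 4, 5, 0, 2, 3]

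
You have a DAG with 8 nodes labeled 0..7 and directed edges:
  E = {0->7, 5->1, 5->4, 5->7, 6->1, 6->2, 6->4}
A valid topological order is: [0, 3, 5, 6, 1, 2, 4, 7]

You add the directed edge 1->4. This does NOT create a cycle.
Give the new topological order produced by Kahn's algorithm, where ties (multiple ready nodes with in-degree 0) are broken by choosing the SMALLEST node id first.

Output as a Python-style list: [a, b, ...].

Old toposort: [0, 3, 5, 6, 1, 2, 4, 7]
Added edge: 1->4
Position of 1 (4) < position of 4 (6). Old order still valid.
Run Kahn's algorithm (break ties by smallest node id):
  initial in-degrees: [0, 2, 1, 0, 3, 0, 0, 2]
  ready (indeg=0): [0, 3, 5, 6]
  pop 0: indeg[7]->1 | ready=[3, 5, 6] | order so far=[0]
  pop 3: no out-edges | ready=[5, 6] | order so far=[0, 3]
  pop 5: indeg[1]->1; indeg[4]->2; indeg[7]->0 | ready=[6, 7] | order so far=[0, 3, 5]
  pop 6: indeg[1]->0; indeg[2]->0; indeg[4]->1 | ready=[1, 2, 7] | order so far=[0, 3, 5, 6]
  pop 1: indeg[4]->0 | ready=[2, 4, 7] | order so far=[0, 3, 5, 6, 1]
  pop 2: no out-edges | ready=[4, 7] | order so far=[0, 3, 5, 6, 1, 2]
  pop 4: no out-edges | ready=[7] | order so far=[0, 3, 5, 6, 1, 2, 4]
  pop 7: no out-edges | ready=[] | order so far=[0, 3, 5, 6, 1, 2, 4, 7]
  Result: [0, 3, 5, 6, 1, 2, 4, 7]

Answer: [0, 3, 5, 6, 1, 2, 4, 7]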